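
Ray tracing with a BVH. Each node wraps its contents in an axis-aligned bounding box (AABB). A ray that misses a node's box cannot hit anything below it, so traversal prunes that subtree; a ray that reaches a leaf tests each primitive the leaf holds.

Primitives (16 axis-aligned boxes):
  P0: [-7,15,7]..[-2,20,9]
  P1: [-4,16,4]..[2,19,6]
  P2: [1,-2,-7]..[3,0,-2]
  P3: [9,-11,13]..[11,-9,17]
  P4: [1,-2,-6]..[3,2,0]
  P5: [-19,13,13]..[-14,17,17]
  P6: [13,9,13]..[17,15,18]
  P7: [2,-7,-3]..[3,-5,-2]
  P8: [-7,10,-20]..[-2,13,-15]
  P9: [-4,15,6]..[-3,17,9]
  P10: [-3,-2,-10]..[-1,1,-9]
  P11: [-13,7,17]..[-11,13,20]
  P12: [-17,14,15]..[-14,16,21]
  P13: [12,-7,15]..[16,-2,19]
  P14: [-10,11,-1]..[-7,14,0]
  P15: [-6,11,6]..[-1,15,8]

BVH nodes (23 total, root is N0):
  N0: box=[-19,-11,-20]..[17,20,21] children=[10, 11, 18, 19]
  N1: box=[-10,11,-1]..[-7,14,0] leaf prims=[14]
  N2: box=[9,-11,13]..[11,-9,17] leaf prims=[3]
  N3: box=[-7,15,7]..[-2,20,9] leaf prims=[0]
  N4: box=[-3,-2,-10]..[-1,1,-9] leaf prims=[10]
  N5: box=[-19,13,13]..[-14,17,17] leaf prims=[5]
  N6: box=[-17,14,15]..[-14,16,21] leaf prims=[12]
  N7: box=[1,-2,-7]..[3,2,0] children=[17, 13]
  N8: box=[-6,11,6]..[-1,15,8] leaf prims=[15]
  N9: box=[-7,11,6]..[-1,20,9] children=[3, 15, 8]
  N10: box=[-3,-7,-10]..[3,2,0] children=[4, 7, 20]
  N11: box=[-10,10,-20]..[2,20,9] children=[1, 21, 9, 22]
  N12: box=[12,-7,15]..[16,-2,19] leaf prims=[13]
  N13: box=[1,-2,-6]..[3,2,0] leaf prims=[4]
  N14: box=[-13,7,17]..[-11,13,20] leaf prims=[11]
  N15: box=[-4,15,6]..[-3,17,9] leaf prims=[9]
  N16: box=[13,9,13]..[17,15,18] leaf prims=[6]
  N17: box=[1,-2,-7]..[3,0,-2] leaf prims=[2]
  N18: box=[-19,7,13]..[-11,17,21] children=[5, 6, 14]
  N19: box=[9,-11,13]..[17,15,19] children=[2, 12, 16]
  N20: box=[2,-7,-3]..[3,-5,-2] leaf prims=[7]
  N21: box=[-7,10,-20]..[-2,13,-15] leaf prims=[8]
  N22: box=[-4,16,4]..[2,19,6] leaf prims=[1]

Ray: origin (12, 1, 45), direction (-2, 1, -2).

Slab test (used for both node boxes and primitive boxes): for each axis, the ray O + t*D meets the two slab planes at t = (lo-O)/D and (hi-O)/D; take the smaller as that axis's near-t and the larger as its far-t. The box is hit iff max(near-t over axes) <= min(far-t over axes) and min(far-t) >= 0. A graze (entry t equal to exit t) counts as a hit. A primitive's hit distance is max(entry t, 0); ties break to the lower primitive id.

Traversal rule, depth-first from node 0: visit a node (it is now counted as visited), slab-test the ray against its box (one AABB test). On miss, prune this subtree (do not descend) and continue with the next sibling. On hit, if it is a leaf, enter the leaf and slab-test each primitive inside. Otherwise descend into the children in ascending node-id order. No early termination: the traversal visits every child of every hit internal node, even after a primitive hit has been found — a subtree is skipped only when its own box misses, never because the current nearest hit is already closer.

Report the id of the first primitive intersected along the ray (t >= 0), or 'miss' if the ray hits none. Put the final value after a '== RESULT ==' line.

Walk:
N0 x:[-5/2,31/2] y:[-12,19] z:[12,65/2] -> hit [12,31/2], descend [10, 11, 18, 19]
  N10 x:[9/2,15/2] y:[-8,1] z:[45/2,55/2] -> miss, prune
  N11 x:[5,11] y:[9,19] z:[18,65/2] -> miss, prune
  N18 x:[23/2,31/2] y:[6,16] z:[12,16] -> hit [12,31/2], descend [5, 6, 14]
    N5 x:[13,31/2] y:[12,16] z:[14,16] -> hit [14,31/2] leaf, test {P5@t=14}
    N6 x:[13,29/2] y:[13,15] z:[12,15] -> hit [13,29/2] leaf, test {P12@t=13}
    N14 x:[23/2,25/2] y:[6,12] z:[25/2,14] -> miss, prune
  N19 x:[-5/2,3/2] y:[-12,14] z:[13,16] -> miss, prune

Visited [0, 10, 11, 18, 5, 6, 14, 19]. Tests: 8 box, 2 leaf. Nearest: P12.

== RESULT ==
12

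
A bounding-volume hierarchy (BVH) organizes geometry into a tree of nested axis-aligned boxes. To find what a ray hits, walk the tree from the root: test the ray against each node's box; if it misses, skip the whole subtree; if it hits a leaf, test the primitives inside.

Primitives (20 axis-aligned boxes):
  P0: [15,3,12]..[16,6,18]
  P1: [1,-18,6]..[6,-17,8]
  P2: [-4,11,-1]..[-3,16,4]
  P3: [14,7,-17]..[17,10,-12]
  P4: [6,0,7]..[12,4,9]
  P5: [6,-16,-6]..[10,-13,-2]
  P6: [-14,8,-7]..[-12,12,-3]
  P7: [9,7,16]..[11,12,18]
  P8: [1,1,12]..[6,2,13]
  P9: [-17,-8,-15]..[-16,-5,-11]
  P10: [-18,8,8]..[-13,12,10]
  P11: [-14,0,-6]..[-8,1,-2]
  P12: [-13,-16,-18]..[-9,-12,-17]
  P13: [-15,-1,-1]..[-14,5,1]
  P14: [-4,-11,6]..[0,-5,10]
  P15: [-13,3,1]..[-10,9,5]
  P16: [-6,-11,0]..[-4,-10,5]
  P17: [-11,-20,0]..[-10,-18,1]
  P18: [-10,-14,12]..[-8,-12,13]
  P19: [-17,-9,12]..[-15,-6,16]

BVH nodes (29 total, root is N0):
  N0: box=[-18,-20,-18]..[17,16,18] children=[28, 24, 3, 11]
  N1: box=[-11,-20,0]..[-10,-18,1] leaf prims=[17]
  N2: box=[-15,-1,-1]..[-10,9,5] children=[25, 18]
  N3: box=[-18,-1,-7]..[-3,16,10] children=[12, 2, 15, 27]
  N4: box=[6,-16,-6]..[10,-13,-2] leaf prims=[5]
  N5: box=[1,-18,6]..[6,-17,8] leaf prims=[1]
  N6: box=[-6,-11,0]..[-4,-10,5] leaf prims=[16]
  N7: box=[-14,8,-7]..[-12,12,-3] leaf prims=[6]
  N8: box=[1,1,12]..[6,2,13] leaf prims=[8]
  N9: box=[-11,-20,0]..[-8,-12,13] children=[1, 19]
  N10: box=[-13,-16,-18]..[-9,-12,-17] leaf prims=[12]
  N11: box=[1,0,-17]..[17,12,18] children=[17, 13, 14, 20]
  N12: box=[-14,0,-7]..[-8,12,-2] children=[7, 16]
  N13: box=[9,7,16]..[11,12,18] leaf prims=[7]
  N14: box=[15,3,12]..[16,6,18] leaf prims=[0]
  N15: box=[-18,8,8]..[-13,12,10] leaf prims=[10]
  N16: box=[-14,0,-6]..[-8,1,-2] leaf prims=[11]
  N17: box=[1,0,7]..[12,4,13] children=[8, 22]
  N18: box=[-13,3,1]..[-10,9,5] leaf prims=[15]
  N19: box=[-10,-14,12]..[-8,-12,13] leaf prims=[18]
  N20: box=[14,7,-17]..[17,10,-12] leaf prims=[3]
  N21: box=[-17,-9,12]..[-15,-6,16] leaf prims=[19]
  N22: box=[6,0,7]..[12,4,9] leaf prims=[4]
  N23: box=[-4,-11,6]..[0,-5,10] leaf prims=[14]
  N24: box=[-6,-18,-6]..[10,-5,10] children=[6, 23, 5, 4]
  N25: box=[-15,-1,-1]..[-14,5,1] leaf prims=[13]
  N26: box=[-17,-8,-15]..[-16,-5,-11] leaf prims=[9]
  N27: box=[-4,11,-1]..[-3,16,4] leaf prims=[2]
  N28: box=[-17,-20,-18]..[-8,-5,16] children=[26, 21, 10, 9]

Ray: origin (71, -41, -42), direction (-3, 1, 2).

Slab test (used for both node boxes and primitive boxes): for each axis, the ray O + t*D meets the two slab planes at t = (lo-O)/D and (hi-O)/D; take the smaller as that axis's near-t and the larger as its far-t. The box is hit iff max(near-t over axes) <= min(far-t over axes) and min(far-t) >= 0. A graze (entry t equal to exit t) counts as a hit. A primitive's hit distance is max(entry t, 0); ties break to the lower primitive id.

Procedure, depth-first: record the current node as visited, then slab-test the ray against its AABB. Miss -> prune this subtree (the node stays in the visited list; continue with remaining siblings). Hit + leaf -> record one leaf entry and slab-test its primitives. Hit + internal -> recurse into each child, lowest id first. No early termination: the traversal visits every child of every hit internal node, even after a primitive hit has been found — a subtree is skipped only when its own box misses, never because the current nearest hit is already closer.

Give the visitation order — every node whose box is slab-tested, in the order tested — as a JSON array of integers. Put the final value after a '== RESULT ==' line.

Walk:
N0 x:[18,89/3] y:[21,57] z:[12,30] -> hit [21,89/3], descend [3, 11, 24, 28]
  N3 x:[74/3,89/3] y:[40,57] z:[35/2,26] -> miss, prune
  N11 x:[18,70/3] y:[41,53] z:[25/2,30] -> miss, prune
  N24 x:[61/3,77/3] y:[23,36] z:[18,26] -> hit [23,77/3], descend [4, 5, 6, 23]
    N4 x:[61/3,65/3] y:[25,28] z:[18,20] -> miss, prune
    N5 x:[65/3,70/3] y:[23,24] z:[24,25] -> miss, prune
    N6 x:[25,77/3] y:[30,31] z:[21,47/2] -> miss, prune
    N23 x:[71/3,25] y:[30,36] z:[24,26] -> miss, prune
  N28 x:[79/3,88/3] y:[21,36] z:[12,29] -> hit [79/3,29], descend [9, 10, 21, 26]
    N9 x:[79/3,82/3] y:[21,29] z:[21,55/2] -> hit [79/3,82/3], descend [1, 19]
      N1 x:[27,82/3] y:[21,23] z:[21,43/2] -> miss, prune
      N19 x:[79/3,27] y:[27,29] z:[27,55/2] -> hit [27,27] leaf, test {P18@t=27}
    N10 x:[80/3,28] y:[25,29] z:[12,25/2] -> miss, prune
    N21 x:[86/3,88/3] y:[32,35] z:[27,29] -> miss, prune
    N26 x:[29,88/3] y:[33,36] z:[27/2,31/2] -> miss, prune

order=[0, 3, 11, 24, 4, 5, 6, 23, 28, 9, 1, 19, 10, 21, 26]  |boxes|=15  |leaves|=1  hit=P18

== RESULT ==
[0, 3, 11, 24, 4, 5, 6, 23, 28, 9, 1, 19, 10, 21, 26]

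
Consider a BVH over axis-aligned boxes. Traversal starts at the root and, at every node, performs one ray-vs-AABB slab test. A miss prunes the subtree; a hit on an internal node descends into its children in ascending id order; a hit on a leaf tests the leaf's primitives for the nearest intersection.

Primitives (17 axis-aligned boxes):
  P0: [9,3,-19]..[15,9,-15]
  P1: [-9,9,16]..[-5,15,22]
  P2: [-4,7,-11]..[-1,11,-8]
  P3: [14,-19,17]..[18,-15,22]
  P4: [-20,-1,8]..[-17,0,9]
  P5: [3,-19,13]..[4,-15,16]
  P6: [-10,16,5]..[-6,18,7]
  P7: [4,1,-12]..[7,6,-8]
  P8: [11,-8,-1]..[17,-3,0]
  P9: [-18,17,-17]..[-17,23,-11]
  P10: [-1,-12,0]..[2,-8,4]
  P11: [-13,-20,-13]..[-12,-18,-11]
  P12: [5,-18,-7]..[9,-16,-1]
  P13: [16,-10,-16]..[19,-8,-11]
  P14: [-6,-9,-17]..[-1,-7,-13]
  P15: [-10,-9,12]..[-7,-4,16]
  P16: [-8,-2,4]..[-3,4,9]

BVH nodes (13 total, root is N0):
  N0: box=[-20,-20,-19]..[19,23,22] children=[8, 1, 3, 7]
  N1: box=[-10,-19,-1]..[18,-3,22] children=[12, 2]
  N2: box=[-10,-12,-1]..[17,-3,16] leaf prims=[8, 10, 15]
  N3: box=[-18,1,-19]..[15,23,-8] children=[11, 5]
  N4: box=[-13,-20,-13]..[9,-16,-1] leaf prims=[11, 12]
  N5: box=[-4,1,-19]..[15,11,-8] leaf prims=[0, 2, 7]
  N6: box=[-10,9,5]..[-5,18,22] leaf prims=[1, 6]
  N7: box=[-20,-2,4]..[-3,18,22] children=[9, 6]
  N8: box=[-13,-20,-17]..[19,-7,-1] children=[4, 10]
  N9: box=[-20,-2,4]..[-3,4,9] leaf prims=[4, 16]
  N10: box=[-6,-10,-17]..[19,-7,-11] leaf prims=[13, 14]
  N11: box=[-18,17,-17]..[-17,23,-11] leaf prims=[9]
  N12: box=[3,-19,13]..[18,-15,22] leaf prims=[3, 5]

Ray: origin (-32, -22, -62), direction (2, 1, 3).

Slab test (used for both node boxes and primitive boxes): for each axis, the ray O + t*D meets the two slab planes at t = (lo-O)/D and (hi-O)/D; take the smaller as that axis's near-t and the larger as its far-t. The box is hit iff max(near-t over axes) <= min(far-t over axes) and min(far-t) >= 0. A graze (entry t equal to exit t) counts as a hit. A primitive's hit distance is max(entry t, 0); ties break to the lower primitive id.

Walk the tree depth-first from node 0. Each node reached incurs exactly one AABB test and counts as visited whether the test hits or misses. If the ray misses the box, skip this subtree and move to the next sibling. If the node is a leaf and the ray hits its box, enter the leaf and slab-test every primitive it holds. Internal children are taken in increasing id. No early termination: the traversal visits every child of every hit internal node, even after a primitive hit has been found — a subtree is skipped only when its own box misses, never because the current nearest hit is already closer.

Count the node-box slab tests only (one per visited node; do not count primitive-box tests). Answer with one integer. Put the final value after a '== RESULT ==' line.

Traverse from the root:
N0 x:[6,51/2] y:[2,45] z:[43/3,28] -> hit [43/3,51/2], descend [1, 3, 7, 8]
  N1 x:[11,25] y:[3,19] z:[61/3,28] -> miss, prune
  N3 x:[7,47/2] y:[23,45] z:[43/3,18] -> miss, prune
  N7 x:[6,29/2] y:[20,40] z:[22,28] -> miss, prune
  N8 x:[19/2,51/2] y:[2,15] z:[15,61/3] -> hit [15,15], descend [4, 10]
    N4 x:[19/2,41/2] y:[2,6] z:[49/3,61/3] -> miss, prune
    N10 x:[13,51/2] y:[12,15] z:[15,17] -> hit [15,15] leaf, test {P13(miss), P14@t=15}

order=[0, 1, 3, 7, 8, 4, 10]  |boxes|=7  |leaves|=1  hit=P14

== RESULT ==
7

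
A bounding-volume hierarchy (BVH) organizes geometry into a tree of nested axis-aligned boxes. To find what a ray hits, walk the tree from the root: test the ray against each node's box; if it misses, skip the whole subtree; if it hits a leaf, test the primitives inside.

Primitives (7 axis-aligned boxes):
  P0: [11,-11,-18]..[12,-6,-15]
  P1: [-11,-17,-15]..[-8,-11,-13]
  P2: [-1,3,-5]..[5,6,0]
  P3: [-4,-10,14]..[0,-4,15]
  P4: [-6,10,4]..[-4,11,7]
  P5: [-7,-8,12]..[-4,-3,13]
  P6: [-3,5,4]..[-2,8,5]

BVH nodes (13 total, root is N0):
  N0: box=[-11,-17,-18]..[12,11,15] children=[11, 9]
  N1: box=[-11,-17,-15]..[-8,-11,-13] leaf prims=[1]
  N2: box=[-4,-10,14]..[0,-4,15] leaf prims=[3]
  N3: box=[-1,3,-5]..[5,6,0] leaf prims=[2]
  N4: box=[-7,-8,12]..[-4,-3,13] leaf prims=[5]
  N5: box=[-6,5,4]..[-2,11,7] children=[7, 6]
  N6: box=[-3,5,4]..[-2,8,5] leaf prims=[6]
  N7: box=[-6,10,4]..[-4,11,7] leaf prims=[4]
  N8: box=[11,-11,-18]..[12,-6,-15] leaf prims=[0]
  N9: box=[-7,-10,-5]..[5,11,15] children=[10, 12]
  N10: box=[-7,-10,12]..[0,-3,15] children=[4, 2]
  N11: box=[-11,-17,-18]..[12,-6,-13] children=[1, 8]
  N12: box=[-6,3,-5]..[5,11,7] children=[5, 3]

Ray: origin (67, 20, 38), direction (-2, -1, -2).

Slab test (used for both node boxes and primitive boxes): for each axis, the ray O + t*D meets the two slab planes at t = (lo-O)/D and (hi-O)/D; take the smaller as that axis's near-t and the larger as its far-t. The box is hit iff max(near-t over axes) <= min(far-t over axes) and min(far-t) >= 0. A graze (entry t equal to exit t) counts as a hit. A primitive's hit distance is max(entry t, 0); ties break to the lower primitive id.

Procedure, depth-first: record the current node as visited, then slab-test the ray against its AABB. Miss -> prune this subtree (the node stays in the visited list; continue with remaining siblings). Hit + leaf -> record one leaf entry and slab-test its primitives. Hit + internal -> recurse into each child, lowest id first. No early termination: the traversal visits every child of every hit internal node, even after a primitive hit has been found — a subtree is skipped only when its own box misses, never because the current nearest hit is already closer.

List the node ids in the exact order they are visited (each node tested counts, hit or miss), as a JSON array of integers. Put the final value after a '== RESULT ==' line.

Trace the traversal:
N0 x:[55/2,39] y:[9,37] z:[23/2,28] -> hit [55/2,28], descend [9, 11]
  N9 x:[31,37] y:[9,30] z:[23/2,43/2] -> miss, prune
  N11 x:[55/2,39] y:[26,37] z:[51/2,28] -> hit [55/2,28], descend [1, 8]
    N1 x:[75/2,39] y:[31,37] z:[51/2,53/2] -> miss, prune
    N8 x:[55/2,28] y:[26,31] z:[53/2,28] -> hit [55/2,28] leaf, test {P0@t=55/2}

Visited [0, 9, 11, 1, 8]. Tests: 5 box, 1 leaf. Nearest: P0.

== RESULT ==
[0, 9, 11, 1, 8]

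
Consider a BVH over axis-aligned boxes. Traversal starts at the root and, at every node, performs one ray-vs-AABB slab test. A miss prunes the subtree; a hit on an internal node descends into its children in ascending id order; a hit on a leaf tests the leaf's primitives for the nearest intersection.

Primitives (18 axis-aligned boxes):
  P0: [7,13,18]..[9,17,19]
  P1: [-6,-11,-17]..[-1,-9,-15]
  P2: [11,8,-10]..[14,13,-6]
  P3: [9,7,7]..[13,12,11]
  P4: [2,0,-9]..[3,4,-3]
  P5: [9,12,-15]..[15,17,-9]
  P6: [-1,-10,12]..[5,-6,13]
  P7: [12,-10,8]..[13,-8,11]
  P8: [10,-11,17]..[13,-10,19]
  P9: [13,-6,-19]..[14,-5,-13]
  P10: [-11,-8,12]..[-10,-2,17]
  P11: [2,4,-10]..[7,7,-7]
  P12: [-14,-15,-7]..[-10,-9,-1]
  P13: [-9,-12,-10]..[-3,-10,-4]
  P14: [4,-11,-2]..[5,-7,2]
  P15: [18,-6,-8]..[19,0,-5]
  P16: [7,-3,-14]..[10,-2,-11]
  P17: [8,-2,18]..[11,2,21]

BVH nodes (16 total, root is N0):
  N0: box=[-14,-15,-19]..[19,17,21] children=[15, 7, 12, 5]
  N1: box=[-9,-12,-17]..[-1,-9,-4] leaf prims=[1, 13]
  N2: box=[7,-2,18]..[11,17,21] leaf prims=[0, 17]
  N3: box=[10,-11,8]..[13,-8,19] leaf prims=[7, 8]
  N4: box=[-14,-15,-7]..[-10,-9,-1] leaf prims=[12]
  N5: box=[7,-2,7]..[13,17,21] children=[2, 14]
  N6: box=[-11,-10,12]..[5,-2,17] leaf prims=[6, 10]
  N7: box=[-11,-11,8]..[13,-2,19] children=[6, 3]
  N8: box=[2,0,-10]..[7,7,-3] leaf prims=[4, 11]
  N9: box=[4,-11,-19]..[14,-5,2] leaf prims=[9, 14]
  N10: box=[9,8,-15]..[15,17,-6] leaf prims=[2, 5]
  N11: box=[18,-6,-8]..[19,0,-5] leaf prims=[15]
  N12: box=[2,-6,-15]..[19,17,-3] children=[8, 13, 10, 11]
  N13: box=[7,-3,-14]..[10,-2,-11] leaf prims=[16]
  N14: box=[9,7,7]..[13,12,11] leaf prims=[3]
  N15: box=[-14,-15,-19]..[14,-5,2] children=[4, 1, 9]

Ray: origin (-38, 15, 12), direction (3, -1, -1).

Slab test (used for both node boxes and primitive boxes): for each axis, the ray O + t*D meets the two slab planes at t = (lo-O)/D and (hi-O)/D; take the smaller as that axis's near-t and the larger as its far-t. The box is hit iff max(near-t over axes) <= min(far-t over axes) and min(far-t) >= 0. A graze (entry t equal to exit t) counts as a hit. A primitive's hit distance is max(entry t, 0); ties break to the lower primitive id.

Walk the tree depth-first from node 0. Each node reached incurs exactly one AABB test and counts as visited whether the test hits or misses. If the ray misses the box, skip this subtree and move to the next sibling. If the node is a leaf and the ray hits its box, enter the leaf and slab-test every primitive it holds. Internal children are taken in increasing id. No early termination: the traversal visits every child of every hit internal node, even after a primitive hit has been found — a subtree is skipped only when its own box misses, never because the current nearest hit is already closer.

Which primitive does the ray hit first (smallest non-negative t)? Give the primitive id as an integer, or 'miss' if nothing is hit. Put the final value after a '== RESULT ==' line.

Walk:
N0 x:[8,19] y:[-2,30] z:[-9,31] -> hit [8,19], descend [5, 7, 12, 15]
  N5 x:[15,17] y:[-2,17] z:[-9,5] -> miss, prune
  N7 x:[9,17] y:[17,26] z:[-7,4] -> miss, prune
  N12 x:[40/3,19] y:[-2,21] z:[15,27] -> hit [15,19], descend [8, 10, 11, 13]
    N8 x:[40/3,15] y:[8,15] z:[15,22] -> hit [15,15] leaf, test {P4(miss), P11(miss)}
    N10 x:[47/3,53/3] y:[-2,7] z:[18,27] -> miss, prune
    N11 x:[56/3,19] y:[15,21] z:[17,20] -> hit [56/3,19] leaf, test {P15@t=56/3}
    N13 x:[15,16] y:[17,18] z:[23,26] -> miss, prune
  N15 x:[8,52/3] y:[20,30] z:[10,31] -> miss, prune

order=[0, 5, 7, 12, 8, 10, 11, 13, 15]  |boxes|=9  |leaves|=2  hit=P15

== RESULT ==
15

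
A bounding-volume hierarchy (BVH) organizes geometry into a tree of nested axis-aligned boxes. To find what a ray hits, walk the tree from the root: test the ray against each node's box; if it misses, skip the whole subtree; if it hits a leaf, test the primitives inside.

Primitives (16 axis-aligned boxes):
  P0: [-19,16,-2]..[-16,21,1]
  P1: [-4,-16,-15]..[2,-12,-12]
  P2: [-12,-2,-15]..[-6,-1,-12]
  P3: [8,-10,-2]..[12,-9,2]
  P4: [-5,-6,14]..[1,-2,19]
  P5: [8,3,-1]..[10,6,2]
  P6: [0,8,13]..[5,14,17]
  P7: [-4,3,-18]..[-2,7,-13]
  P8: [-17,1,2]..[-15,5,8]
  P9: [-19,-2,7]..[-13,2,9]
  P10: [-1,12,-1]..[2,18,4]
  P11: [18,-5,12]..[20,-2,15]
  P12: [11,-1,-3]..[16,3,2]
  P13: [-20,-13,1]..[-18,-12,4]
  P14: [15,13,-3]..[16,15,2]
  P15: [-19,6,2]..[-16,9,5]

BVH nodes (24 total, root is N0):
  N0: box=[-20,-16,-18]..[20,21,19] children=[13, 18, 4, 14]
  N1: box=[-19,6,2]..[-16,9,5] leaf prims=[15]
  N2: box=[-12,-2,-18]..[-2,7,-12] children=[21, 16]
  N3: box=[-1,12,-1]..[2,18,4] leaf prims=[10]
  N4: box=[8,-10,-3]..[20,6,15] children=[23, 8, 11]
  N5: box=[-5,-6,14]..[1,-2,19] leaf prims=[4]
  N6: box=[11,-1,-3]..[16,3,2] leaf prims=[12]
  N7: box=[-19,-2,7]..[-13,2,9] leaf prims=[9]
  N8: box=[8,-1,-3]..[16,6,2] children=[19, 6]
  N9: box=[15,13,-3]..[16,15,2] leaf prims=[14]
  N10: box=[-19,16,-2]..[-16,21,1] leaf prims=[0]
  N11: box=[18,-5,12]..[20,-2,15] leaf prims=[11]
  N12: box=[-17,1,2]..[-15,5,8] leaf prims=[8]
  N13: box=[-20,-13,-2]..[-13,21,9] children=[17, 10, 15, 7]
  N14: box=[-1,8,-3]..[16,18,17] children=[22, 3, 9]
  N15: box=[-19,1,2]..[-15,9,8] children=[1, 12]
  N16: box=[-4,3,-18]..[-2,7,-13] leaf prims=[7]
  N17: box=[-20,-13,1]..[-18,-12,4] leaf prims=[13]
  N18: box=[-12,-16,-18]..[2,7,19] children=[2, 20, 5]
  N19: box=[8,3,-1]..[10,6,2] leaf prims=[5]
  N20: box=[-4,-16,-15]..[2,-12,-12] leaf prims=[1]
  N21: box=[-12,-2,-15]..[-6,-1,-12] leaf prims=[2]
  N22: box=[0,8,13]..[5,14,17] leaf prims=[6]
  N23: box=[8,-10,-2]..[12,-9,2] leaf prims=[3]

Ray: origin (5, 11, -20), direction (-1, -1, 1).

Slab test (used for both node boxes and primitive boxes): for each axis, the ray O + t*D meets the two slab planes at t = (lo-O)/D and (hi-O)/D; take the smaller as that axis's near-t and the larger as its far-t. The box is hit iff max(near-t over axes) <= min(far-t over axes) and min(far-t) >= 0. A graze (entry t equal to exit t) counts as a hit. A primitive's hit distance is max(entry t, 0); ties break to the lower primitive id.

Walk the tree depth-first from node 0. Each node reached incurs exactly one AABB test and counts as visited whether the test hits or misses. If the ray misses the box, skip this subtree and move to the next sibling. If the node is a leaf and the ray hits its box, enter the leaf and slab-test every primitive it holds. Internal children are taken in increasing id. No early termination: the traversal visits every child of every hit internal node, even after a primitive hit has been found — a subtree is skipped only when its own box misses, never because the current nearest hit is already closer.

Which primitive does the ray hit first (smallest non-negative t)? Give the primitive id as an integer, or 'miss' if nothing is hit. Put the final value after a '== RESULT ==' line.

Walk:
N0 x:[-15,25] y:[-10,27] z:[2,39] -> hit [2,25], descend [4, 13, 14, 18]
  N4 x:[-15,-3] y:[5,21] z:[17,35] -> miss, prune
  N13 x:[18,25] y:[-10,24] z:[18,29] -> hit [18,24], descend [7, 10, 15, 17]
    N7 x:[18,24] y:[9,13] z:[27,29] -> miss, prune
    N10 x:[21,24] y:[-10,-5] z:[18,21] -> miss, prune
    N15 x:[20,24] y:[2,10] z:[22,28] -> miss, prune
    N17 x:[23,25] y:[23,24] z:[21,24] -> hit [23,24] leaf, test {P13@t=23}
  N14 x:[-11,6] y:[-7,3] z:[17,37] -> miss, prune
  N18 x:[3,17] y:[4,27] z:[2,39] -> hit [4,17], descend [2, 5, 20]
    N2 x:[7,17] y:[4,13] z:[2,8] -> hit [7,8], descend [16, 21]
      N16 x:[7,9] y:[4,8] z:[2,7] -> hit [7,7] leaf, test {P7@t=7}
      N21 x:[11,17] y:[12,13] z:[5,8] -> miss, prune
    N5 x:[4,10] y:[13,17] z:[34,39] -> miss, prune
    N20 x:[3,9] y:[23,27] z:[5,8] -> miss, prune

order=[0, 4, 13, 7, 10, 15, 17, 14, 18, 2, 16, 21, 5, 20]  |boxes|=14  |leaves|=2  hit=P7

== RESULT ==
7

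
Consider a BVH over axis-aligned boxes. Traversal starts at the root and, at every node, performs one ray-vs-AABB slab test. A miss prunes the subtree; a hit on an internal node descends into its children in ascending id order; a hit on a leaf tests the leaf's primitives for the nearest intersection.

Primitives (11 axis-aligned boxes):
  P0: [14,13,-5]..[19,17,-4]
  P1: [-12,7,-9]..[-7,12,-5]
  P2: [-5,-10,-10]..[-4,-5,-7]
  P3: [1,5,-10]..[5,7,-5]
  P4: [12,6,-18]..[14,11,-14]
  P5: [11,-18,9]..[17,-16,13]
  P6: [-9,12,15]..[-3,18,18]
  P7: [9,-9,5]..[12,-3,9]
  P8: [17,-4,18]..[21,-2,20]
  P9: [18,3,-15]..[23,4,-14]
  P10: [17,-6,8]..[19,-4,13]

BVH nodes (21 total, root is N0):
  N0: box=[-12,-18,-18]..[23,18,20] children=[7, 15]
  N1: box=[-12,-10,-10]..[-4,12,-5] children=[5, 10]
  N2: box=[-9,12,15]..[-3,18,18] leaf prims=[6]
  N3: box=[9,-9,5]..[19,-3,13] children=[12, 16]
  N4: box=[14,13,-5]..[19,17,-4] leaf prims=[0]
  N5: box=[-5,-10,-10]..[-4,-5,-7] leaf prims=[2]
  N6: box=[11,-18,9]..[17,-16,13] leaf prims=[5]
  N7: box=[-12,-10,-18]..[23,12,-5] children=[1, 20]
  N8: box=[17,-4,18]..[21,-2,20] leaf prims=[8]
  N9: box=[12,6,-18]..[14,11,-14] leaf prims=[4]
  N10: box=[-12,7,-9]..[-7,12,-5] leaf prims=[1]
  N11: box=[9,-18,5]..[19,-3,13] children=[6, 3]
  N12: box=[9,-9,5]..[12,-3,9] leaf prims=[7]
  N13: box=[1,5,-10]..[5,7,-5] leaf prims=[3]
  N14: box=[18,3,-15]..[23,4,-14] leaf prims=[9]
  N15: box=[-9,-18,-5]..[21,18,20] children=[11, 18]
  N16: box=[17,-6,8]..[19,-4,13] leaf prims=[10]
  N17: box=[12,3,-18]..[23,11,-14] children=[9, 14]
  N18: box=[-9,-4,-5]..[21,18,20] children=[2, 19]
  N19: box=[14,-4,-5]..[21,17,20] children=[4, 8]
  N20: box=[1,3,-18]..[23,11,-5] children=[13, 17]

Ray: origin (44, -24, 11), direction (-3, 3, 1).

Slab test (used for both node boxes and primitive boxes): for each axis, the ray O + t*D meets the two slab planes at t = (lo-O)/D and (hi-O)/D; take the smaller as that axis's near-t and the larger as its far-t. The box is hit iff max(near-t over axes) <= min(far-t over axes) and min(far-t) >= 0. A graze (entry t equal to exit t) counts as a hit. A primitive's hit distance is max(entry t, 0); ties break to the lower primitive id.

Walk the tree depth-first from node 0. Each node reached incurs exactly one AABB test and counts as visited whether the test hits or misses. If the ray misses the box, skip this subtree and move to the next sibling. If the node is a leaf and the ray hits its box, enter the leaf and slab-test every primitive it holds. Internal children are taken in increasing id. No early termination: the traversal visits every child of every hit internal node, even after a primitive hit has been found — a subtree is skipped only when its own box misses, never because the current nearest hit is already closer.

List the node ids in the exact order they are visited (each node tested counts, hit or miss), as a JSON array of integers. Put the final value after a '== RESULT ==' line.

Trace the traversal:
N0 x:[7,56/3] y:[2,14] z:[-29,9] -> hit [7,9], descend [7, 15]
  N7 x:[7,56/3] y:[14/3,12] z:[-29,-16] -> miss, prune
  N15 x:[23/3,53/3] y:[2,14] z:[-16,9] -> hit [23/3,9], descend [11, 18]
    N11 x:[25/3,35/3] y:[2,7] z:[-6,2] -> miss, prune
    N18 x:[23/3,53/3] y:[20/3,14] z:[-16,9] -> hit [23/3,9], descend [2, 19]
      N2 x:[47/3,53/3] y:[12,14] z:[4,7] -> miss, prune
      N19 x:[23/3,10] y:[20/3,41/3] z:[-16,9] -> hit [23/3,9], descend [4, 8]
        N4 x:[25/3,10] y:[37/3,41/3] z:[-16,-15] -> miss, prune
        N8 x:[23/3,9] y:[20/3,22/3] z:[7,9] -> miss, prune

Visited [0, 7, 15, 11, 18, 2, 19, 4, 8]. Tests: 9 box, 0 leaf. Nearest: miss.

== RESULT ==
[0, 7, 15, 11, 18, 2, 19, 4, 8]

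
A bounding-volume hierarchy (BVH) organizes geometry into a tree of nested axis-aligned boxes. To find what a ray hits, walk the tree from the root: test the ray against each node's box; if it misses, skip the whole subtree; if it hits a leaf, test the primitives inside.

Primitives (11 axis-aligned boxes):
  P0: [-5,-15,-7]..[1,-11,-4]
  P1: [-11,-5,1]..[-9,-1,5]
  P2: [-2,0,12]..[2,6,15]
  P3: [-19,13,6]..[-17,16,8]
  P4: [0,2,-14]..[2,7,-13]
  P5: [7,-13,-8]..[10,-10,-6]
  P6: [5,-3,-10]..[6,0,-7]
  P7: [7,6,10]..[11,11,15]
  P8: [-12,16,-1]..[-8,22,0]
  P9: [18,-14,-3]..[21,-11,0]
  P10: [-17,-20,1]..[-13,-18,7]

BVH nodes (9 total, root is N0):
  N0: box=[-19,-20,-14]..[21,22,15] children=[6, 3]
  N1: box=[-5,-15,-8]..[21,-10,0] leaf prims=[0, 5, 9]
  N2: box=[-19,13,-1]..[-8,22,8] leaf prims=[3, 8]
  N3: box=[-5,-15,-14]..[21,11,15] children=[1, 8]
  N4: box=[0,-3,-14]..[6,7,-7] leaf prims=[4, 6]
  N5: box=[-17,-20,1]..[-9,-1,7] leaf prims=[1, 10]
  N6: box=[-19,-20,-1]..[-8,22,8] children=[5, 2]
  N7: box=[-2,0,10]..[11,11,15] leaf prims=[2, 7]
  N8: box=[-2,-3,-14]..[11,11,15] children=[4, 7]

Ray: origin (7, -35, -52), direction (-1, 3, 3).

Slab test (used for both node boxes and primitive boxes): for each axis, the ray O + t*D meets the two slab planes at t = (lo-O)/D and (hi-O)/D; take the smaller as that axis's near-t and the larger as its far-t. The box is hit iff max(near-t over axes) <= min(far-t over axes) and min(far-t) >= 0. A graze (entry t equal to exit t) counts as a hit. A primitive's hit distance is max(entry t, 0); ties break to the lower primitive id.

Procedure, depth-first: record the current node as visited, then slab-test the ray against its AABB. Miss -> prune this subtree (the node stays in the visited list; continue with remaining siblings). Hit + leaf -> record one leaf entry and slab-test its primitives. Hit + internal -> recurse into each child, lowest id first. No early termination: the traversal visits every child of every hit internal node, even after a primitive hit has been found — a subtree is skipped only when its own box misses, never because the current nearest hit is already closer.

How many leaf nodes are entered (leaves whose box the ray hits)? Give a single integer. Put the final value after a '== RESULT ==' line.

Walk:
N0 x:[-14,26] y:[5,19] z:[38/3,67/3] -> hit [38/3,19], descend [3, 6]
  N3 x:[-14,12] y:[20/3,46/3] z:[38/3,67/3] -> miss, prune
  N6 x:[15,26] y:[5,19] z:[17,20] -> hit [17,19], descend [2, 5]
    N2 x:[15,26] y:[16,19] z:[17,20] -> hit [17,19] leaf, test {P3(miss), P8@t=17}
    N5 x:[16,24] y:[5,34/3] z:[53/3,59/3] -> miss, prune

Visited [0, 3, 6, 2, 5]. Tests: 5 box, 1 leaf. Nearest: P8.

== RESULT ==
1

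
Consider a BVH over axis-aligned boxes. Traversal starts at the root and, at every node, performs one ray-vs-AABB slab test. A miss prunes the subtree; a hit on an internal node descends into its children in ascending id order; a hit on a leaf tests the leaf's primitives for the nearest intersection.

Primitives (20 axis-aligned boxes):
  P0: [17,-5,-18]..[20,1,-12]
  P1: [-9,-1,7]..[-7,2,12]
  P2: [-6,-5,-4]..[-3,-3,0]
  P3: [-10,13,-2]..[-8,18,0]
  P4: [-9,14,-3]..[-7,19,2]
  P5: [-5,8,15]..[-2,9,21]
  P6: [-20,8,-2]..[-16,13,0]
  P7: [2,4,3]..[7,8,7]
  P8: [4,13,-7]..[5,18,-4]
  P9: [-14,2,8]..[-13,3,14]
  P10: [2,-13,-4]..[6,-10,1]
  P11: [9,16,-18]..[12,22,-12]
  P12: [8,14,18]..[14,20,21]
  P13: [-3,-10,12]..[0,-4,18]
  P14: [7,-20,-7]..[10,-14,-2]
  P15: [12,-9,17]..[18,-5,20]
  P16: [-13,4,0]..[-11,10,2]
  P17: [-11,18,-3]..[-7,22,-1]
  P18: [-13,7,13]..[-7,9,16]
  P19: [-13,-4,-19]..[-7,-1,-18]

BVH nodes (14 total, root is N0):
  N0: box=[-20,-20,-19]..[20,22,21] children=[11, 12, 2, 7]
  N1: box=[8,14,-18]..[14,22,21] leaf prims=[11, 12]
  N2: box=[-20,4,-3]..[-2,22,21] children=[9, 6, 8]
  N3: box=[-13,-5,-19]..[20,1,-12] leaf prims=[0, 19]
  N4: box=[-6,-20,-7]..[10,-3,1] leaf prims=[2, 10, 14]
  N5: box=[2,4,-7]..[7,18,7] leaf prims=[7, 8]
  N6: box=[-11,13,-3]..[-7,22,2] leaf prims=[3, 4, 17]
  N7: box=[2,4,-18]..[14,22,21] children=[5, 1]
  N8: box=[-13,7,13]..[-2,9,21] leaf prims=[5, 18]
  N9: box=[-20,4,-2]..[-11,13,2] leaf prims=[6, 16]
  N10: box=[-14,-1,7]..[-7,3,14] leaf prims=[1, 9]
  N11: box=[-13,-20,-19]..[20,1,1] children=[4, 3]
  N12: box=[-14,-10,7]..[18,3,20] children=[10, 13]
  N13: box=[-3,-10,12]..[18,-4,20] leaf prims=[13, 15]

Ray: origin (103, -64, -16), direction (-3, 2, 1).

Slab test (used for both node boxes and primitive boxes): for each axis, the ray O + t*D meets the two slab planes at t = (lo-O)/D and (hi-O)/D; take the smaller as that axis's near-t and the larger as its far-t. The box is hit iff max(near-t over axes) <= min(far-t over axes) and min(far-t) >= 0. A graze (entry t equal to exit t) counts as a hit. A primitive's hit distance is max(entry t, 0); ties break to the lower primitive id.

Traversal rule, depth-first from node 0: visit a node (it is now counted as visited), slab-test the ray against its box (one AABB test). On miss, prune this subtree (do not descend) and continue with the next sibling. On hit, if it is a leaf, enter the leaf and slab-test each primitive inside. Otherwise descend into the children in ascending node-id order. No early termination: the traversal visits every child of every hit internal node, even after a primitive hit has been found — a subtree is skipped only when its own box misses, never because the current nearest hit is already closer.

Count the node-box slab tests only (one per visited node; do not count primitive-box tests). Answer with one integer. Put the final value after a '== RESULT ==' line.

Traverse from the root:
N0 x:[83/3,41] y:[22,43] z:[-3,37] -> hit [83/3,37], descend [2, 7, 11, 12]
  N2 x:[35,41] y:[34,43] z:[13,37] -> hit [35,37], descend [6, 8, 9]
    N6 x:[110/3,38] y:[77/2,43] z:[13,18] -> miss, prune
    N8 x:[35,116/3] y:[71/2,73/2] z:[29,37] -> hit [71/2,73/2] leaf, test {P5@t=36, P18(miss)}
    N9 x:[38,41] y:[34,77/2] z:[14,18] -> miss, prune
  N7 x:[89/3,101/3] y:[34,43] z:[-2,37] -> miss, prune
  N11 x:[83/3,116/3] y:[22,65/2] z:[-3,17] -> miss, prune
  N12 x:[85/3,39] y:[27,67/2] z:[23,36] -> hit [85/3,67/2], descend [10, 13]
    N10 x:[110/3,39] y:[63/2,67/2] z:[23,30] -> miss, prune
    N13 x:[85/3,106/3] y:[27,30] z:[28,36] -> hit [85/3,30] leaf, test {P13(miss), P15(miss)}

Visited [0, 2, 6, 8, 9, 7, 11, 12, 10, 13]. Tests: 10 box, 2 leaf. Nearest: P5.

== RESULT ==
10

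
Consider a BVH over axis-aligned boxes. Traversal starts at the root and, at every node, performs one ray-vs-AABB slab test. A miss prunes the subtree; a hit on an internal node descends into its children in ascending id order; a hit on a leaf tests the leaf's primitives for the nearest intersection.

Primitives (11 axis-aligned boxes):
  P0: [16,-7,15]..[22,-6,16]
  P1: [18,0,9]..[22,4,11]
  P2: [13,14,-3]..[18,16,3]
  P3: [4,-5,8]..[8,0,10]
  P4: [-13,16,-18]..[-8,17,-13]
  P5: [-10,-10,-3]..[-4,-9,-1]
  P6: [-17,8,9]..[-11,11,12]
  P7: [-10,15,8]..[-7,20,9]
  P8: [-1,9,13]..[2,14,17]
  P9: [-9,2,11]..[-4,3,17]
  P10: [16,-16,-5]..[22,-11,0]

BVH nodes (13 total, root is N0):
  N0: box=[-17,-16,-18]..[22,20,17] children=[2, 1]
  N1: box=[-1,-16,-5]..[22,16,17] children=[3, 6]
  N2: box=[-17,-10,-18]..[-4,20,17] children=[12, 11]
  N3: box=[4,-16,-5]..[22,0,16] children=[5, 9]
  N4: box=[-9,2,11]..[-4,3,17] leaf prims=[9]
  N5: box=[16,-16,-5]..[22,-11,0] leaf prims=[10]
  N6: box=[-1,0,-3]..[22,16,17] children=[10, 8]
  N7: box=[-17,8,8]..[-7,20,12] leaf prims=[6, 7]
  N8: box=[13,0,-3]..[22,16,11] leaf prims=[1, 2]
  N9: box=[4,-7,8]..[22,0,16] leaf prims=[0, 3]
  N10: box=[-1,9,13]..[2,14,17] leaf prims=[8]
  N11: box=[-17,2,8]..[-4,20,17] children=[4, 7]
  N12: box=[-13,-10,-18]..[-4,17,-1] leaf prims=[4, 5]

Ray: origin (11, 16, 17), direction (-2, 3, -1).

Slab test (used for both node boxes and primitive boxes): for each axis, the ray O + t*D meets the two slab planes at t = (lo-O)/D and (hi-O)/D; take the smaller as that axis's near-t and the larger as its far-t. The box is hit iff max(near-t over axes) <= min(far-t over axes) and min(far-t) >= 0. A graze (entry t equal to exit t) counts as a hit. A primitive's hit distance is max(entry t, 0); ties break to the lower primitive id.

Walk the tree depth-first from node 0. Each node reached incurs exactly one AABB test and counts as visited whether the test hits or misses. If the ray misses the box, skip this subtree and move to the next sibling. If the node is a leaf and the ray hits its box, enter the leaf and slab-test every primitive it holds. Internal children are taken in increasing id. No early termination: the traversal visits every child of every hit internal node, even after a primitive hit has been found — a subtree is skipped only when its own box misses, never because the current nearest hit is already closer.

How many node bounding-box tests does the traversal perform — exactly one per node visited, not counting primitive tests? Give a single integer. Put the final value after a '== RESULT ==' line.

Trace the traversal:
N0 x:[-11/2,14] y:[-32/3,4/3] z:[0,35] -> hit [0,4/3], descend [1, 2]
  N1 x:[-11/2,6] y:[-32/3,0] z:[0,22] -> hit [0,0], descend [3, 6]
    N3 x:[-11/2,7/2] y:[-32/3,-16/3] z:[1,22] -> miss, prune
    N6 x:[-11/2,6] y:[-16/3,0] z:[0,20] -> hit [0,0], descend [8, 10]
      N8 x:[-11/2,-1] y:[-16/3,0] z:[6,20] -> miss, prune
      N10 x:[9/2,6] y:[-7/3,-2/3] z:[0,4] -> miss, prune
  N2 x:[15/2,14] y:[-26/3,4/3] z:[0,35] -> miss, prune

order=[0, 1, 3, 6, 8, 10, 2]  |boxes|=7  |leaves|=0  hit=miss

== RESULT ==
7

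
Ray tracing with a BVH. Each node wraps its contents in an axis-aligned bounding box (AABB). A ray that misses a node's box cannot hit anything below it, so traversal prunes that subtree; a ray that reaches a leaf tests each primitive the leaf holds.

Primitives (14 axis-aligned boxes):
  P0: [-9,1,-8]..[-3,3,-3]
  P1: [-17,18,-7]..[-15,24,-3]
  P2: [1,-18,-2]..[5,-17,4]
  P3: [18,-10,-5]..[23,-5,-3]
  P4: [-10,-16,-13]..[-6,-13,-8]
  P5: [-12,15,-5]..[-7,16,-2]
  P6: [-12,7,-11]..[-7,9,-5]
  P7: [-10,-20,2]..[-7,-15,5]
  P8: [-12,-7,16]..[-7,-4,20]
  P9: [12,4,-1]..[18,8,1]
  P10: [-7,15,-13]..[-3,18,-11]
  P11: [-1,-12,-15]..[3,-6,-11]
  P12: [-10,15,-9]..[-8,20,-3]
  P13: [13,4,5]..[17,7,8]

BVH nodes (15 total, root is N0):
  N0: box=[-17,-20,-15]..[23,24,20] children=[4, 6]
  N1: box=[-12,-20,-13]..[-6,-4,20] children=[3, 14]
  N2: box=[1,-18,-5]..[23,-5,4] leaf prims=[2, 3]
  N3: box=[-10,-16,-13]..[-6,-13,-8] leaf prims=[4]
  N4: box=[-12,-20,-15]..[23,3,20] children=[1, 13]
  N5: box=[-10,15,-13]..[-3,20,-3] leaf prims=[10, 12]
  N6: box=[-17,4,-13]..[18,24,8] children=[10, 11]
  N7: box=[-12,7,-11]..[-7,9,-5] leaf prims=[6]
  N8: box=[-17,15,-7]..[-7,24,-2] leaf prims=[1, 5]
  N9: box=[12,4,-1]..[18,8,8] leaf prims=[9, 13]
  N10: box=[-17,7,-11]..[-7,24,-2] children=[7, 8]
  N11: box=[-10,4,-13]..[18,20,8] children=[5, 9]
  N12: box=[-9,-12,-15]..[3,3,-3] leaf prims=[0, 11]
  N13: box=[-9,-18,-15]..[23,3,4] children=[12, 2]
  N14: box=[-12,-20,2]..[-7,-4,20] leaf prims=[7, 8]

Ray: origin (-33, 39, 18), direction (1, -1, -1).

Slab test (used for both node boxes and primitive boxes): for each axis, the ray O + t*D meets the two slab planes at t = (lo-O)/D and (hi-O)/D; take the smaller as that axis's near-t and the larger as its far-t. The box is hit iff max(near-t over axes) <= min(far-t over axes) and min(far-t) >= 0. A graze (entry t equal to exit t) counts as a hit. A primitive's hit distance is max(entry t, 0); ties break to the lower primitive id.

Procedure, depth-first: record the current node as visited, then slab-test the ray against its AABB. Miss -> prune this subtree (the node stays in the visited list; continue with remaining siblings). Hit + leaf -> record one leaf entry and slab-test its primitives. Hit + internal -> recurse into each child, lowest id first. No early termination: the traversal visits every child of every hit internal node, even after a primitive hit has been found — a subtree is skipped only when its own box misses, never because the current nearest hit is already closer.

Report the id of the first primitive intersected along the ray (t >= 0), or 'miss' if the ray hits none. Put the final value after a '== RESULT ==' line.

Walk:
N0 x:[16,56] y:[15,59] z:[-2,33] -> hit [16,33], descend [4, 6]
  N4 x:[21,56] y:[36,59] z:[-2,33] -> miss, prune
  N6 x:[16,51] y:[15,35] z:[10,31] -> hit [16,31], descend [10, 11]
    N10 x:[16,26] y:[15,32] z:[20,29] -> hit [20,26], descend [7, 8]
      N7 x:[21,26] y:[30,32] z:[23,29] -> miss, prune
      N8 x:[16,26] y:[15,24] z:[20,25] -> hit [20,24] leaf, test {P1(miss), P5@t=23}
    N11 x:[23,51] y:[19,35] z:[10,31] -> hit [23,31], descend [5, 9]
      N5 x:[23,30] y:[19,24] z:[21,31] -> hit [23,24] leaf, test {P10(miss), P12@t=23}
      N9 x:[45,51] y:[31,35] z:[10,19] -> miss, prune

Summary -> nodes [0, 4, 6, 10, 7, 8, 11, 5, 9]; box-tests=9; leaf-entries=2; first=P5

== RESULT ==
5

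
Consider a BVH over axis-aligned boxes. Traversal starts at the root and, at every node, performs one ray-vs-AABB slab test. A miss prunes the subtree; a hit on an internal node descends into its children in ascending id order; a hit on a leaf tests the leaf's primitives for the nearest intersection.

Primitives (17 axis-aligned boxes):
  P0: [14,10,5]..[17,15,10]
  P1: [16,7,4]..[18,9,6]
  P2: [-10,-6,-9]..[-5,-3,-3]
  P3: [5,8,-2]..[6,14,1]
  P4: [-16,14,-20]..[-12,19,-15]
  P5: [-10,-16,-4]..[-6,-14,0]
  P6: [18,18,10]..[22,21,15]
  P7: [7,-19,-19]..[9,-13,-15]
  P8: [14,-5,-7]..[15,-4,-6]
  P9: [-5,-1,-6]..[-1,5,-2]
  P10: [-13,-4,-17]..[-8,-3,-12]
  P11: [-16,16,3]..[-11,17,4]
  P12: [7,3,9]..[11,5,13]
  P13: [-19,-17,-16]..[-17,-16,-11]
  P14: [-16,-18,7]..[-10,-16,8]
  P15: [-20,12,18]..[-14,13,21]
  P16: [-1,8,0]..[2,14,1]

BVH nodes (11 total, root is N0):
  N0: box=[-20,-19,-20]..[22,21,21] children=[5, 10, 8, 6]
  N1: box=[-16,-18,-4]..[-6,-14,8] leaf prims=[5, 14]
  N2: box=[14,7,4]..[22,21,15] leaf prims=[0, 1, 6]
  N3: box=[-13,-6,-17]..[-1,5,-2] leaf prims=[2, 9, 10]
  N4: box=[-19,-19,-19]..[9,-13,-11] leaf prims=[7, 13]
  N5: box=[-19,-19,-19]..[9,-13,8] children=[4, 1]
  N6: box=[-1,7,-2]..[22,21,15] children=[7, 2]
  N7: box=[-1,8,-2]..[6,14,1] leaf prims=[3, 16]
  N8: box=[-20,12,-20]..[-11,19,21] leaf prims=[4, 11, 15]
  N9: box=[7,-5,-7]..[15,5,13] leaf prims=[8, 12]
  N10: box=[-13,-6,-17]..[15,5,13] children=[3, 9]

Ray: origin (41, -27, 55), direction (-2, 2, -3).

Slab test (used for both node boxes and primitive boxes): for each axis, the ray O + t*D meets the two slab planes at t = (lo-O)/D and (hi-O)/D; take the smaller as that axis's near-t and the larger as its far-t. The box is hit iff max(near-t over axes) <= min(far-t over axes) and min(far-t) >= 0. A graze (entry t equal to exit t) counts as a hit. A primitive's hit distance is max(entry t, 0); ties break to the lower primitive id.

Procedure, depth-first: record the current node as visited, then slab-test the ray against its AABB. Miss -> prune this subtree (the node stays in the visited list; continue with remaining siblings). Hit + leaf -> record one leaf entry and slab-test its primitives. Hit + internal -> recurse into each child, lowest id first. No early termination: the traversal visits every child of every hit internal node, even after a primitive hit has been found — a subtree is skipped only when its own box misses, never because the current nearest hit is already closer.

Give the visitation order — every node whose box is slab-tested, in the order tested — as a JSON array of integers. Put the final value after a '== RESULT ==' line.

Walk:
N0 x:[19/2,61/2] y:[4,24] z:[34/3,25] -> hit [34/3,24], descend [5, 6, 8, 10]
  N5 x:[16,30] y:[4,7] z:[47/3,74/3] -> miss, prune
  N6 x:[19/2,21] y:[17,24] z:[40/3,19] -> hit [17,19], descend [2, 7]
    N2 x:[19/2,27/2] y:[17,24] z:[40/3,17] -> miss, prune
    N7 x:[35/2,21] y:[35/2,41/2] z:[18,19] -> hit [18,19] leaf, test {P3@t=18, P16(miss)}
  N8 x:[26,61/2] y:[39/2,23] z:[34/3,25] -> miss, prune
  N10 x:[13,27] y:[21/2,16] z:[14,24] -> hit [14,16], descend [3, 9]
    N3 x:[21,27] y:[21/2,16] z:[19,24] -> miss, prune
    N9 x:[13,17] y:[11,16] z:[14,62/3] -> hit [14,16] leaf, test {P8(miss), P12@t=15}

Summary -> nodes [0, 5, 6, 2, 7, 8, 10, 3, 9]; box-tests=9; leaf-entries=2; first=P12

== RESULT ==
[0, 5, 6, 2, 7, 8, 10, 3, 9]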